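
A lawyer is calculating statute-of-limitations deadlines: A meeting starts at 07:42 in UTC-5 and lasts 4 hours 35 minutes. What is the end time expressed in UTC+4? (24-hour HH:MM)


Start: 07:42 in UTC-5
Step 1 - add duration:
  minutes: 42 + 35 = 77 (carry 1h)
  hours: 7 + 4 + 1 = 12
  end in UTC-5: 12:17
Step 2 - convert UTC-5 -> UTC+4:
  offset difference: 4 - (-5) = 9 hours
  12 + (9) = 21 -> mod 24 = 21
Result: 21:17 in UTC+4

21:17


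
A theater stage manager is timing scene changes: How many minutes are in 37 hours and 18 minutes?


Hours: 37
Extra minutes: 18
Minutes per hour: 60
Hours to minutes: 37 x 60 = 2220
Total: 2220 + 18 = 2238

2238


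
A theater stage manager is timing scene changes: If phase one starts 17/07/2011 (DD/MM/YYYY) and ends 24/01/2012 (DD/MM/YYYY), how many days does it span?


Start date: 2011-07-17
End date: 2012-01-24
Jul 2011: +15 days
Aug 2011: +31 days
Sep 2011: +30 days
... (4 more months)
Total: 191 days

191


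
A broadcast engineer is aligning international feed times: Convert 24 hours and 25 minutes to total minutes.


Hours: 24
Minutes: 25
Convert hours to minutes: 24 x 60 = 1440
Add remaining minutes: 1440 + 25 = 1465

1465


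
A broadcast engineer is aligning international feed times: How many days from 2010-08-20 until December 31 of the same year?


Start: August 20, 2010
End: December 31, 2010
Days left in August: 11
September: 30
October: 31
November: 30
December: 31
Sum of remaining months: 122
Total: 11 + 122 = 133

133


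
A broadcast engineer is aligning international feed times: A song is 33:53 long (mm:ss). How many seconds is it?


Minutes: 33
Extra seconds: 53
Seconds per minute: 60
Minutes to seconds: 33 x 60 = 1980
Total: 1980 + 53 = 2033

2033


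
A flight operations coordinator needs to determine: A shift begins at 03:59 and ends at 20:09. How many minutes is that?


Start time: 03:59 = 239 minutes from midnight
End time: 20:09 = 1209 minutes from midnight
Difference: 1209 - 239 = 970 minutes
That is 16 hours and 10 minutes

970


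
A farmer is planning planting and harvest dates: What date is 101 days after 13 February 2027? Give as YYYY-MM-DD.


Start: 2027-02-13
Adding 101 days
Days remaining in February: 15
After February: 86 days still to add
March 2027: 31 days, 55 remaining
April 2027: 30 days, 25 remaining
May 2027 has 31 days, need 25
Result: 2027-05-25

2027-05-25


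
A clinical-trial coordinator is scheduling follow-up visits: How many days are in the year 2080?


Year: 2080
Check leap year rules:
Divisible by 4? Yes
Divisible by 100? No
2080 is a leap year
Days: 366

366


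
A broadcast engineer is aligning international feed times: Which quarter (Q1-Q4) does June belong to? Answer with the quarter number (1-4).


Month: June (month 6)
Q1: January-March (months 1-3)
Q2: April-June (months 4-6)
Q3: July-September (months 7-9)
Q4: October-December (months 10-12)
Month 6 falls in Q2

2


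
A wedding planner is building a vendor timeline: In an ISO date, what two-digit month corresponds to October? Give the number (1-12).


Calendar month order:
9. September
10. October <--
11. November
October is month number 10

10


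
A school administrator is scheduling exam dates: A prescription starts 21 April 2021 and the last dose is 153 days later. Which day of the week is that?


Start: 2021-04-21 (Wednesday)
Step 1 - find target date: add 153 days
  2021-04-21 + 153 days = 2021-09-21
Step 2 - day of week:
  153 mod 7 = 6
  Wednesday + 6 days -> Tuesday
Result: Tuesday (2021-09-21)

Tuesday


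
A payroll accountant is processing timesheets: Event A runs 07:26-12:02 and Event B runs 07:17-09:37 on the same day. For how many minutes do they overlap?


Interval A: [446, 722] minutes from midnight
Interval B: [437, 577] minutes from midnight
Overlap start = max(446, 437) = 446
Overlap end = min(722, 577) = 577
Overlap = 577 - 446 = 131 minutes

131


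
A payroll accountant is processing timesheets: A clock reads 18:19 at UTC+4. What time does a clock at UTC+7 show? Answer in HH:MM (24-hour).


Local time: 18:19 at UTC+4 (offset 4h)
Target zone: UTC+7 (offset 7h)
Difference: 7 - (4) = 3 hours
Calculation: 18 + (3) = 21
Result: 21:19

21:19


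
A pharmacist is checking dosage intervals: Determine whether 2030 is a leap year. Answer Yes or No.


Year: 2030
Divisible by 4? 2030 / 4 = 507.5 -> No
Not divisible by 4, so NOT a leap year

No


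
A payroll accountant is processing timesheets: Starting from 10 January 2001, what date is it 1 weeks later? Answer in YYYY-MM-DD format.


Start: 2001-01-10
Weeks to add: 1
Convert to days: 1 x 7 = 7 days
Add 7 days to 2001-01-10
Result: 2001-01-17

2001-01-17


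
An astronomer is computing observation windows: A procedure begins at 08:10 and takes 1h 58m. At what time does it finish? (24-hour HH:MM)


Start time: 08:10
Adding: 1 hours 58 minutes
Minutes: 10 + 58 = 68
Minute overflow: 68 >= 60, so carry 1 hour, minutes = 8
Hours: 8 + 1 + 1 = 10
Result: 10:08

10:08


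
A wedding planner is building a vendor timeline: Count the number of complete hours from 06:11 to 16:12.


Start: 06:11
End: 16:12
Hour difference: 16 - 6 = 10 hours
Minute difference: 12 - 11 = 1 minutes
Total minutes: 601
Complete hours: 601 / 60 = 10 (remainder 1)

10


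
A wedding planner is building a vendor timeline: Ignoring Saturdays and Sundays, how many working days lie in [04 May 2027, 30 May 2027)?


Start: 2027-05-04 (Tuesday)
End (exclusive): 2027-05-30 (Sunday)
Total calendar days: 26
Full weeks: 26 // 7 = 3 -> 15 weekdays
Remaining 5 days starting on Tuesday:
  Tue(w), Wed(w), Thu(w), Fri(w), Sat(-) -> 4 weekdays
Total business days: 15 + 4 = 19

19


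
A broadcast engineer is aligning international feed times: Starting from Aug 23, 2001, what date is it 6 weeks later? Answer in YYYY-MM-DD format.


Start: 2001-08-23
Weeks to add: 6
Convert to days: 6 x 7 = 42 days
Add 42 days to 2001-08-23
Result: 2001-10-04

2001-10-04


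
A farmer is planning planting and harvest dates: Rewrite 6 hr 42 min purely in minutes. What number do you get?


Hours: 6
Extra minutes: 42
Minutes per hour: 60
Hours to minutes: 6 x 60 = 360
Total: 360 + 42 = 402

402


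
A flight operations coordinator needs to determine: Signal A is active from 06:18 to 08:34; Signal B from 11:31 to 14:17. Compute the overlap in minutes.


Interval A: [378, 514] minutes from midnight
Interval B: [691, 857] minutes from midnight
Overlap start = max(378, 691) = 691
Overlap end = min(514, 857) = 514
End <= start, so the intervals do not overlap: 0 minutes

0


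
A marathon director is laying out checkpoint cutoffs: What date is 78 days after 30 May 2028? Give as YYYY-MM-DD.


Start: 2028-05-30
Adding 78 days
Days remaining in May: 1
After May: 77 days still to add
June 2028: 30 days, 47 remaining
July 2028: 31 days, 16 remaining
August 2028 has 31 days, need 16
Result: 2028-08-16

2028-08-16


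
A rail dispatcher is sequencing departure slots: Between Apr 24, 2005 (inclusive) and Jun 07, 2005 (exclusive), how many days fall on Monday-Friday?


Start: 2005-04-24 (Sunday)
End (exclusive): 2005-06-07 (Tuesday)
Total calendar days: 44
Full weeks: 44 // 7 = 6 -> 30 weekdays
Remaining 2 days starting on Sunday:
  Sun(-), Mon(w) -> 1 weekdays
Total business days: 30 + 1 = 31

31


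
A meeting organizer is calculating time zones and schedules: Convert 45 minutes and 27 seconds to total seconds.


Minutes: 45
Extra seconds: 27
Seconds per minute: 60
Minutes to seconds: 45 x 60 = 2700
Total: 2700 + 27 = 2727

2727


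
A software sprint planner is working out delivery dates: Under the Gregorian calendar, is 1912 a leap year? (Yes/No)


Year: 1912
Divisible by 4? 1912 / 4 = 478.0 -> Yes
Divisible by 100? 1912 / 100 = 19.12 -> No
Divisible by 4 but not 100, so it IS a leap year

Yes


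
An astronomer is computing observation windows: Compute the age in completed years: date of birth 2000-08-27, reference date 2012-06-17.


Birth: 2000-08-27
Reference: 2012-06-17
Year difference: 2012 - 2000 = 12
Has birthday (08-27) occurred by 06-17? No
Birthday not yet reached this year -> subtract 1
Age in full years: 11

11


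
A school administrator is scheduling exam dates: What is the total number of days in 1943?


Year: 1943
Check leap year rules:
Divisible by 4? No
1943 is not a leap year
Days: 365

365


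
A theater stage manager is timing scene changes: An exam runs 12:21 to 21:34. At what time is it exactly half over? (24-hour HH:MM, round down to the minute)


Start time: 12:21 = 741 minutes from midnight
End time: 21:34 = 1294 minutes from midnight
Sum: 741 + 1294 = 2035
Midpoint: 2035 / 2 = 1017 minutes
Convert: 1017 / 60 = 16 hours, 57 minutes
Result: 16:57

16:57


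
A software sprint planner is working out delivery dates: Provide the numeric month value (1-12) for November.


Calendar month order:
10. October
11. November <--
12. December
November is month number 11

11


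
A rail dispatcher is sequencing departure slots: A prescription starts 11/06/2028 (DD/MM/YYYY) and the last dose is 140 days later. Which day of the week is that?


Start: 2028-06-11 (Sunday)
Step 1 - find target date: add 140 days
  2028-06-11 + 140 days = 2028-10-29
Step 2 - day of week:
  140 mod 7 = 0
  Sunday + 0 days -> Sunday
Result: Sunday (2028-10-29)

Sunday


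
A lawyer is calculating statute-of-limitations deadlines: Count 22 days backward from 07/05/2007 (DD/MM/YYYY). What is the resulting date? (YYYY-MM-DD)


Start: 2007-05-07
Subtracting 22 days
Days already passed in May: 7
After going back through May: 15 more days to subtract
April 2007 has 30 days, need 15
Result: 2007-04-15

2007-04-15


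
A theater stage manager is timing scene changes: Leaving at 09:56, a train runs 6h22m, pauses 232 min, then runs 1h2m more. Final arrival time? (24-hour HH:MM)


Depart: 09:56
Leg 1: +382 min -> 16:18
Layover: +232 min -> 20:10
Leg 2: +62 min -> 21:12
Total travel: 676 minutes = 11h 16m
Arrival: 21:12

21:12


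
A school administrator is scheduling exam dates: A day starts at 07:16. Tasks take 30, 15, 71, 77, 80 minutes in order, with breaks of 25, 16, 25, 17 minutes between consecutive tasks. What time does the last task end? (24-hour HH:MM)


Start: 07:16 = 436 min from midnight
  after task 1 (30 min): 07:46
  after break (25 min): 08:11
  after task 2 (15 min): 08:26
  after break (16 min): 08:42
  after task 3 (71 min): 09:53
  after break (25 min): 10:18
  after task 4 (77 min): 11:35
  after break (17 min): 11:52
  after task 5 (80 min): 13:12
Total elapsed: 356 minutes
End time: 13:12

13:12


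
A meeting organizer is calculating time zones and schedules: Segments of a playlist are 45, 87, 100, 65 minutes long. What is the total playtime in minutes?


Durations: 45, 87, 100, 65
Running sum: 45
+ 87 = 132
+ 100 = 232
+ 65 = 297
Total duration: 297 minutes
That is 4 hours and 57 minutes

297


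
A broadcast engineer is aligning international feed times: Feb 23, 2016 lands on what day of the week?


Date: 2016-02-23
January 1, 2016 is a Friday
Day of year: 54
Offset from Jan 1: 53 days
53 mod 7 = 4
Result: Tuesday

Tuesday


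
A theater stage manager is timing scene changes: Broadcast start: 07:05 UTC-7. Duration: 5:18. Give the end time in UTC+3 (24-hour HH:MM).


Start: 07:05 in UTC-7
Step 1 - add duration:
  minutes: 5 + 18 = 23
  hours: 7 + 5 + 0 = 12
  end in UTC-7: 12:23
Step 2 - convert UTC-7 -> UTC+3:
  offset difference: 3 - (-7) = 10 hours
  12 + (10) = 22 -> mod 24 = 22
Result: 22:23 in UTC+3

22:23


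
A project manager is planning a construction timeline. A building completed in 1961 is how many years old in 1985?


Birth year: 1961
Current year: 1985
Age = current year - birth year
Age = 1985 - 1961 = 24

24


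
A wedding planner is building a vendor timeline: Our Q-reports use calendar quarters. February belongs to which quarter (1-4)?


Month: February (month 2)
Q1: January-March (months 1-3)
Q2: April-June (months 4-6)
Q3: July-September (months 7-9)
Q4: October-December (months 10-12)
Month 2 falls in Q1

1


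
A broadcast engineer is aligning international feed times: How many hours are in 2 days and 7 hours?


Days: 2
Extra hours: 7
Hours per day: 24
Days to hours: 2 x 24 = 48
Total: 48 + 7 = 55

55


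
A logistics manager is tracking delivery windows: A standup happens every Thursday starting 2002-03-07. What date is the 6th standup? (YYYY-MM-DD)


First occurrence: 2002-03-07 (occurrence 1)
Each occurrence is 7 days after the previous.
Occurrence 6 is 5 weeks after the first.
5 weeks = 35 days
2002-03-07 + 35 days = 2002-04-11

2002-04-11


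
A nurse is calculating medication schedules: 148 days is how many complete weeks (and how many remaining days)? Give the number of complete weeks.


Total days: 148
Days per week: 7
Division: 148 / 7 = 21 remainder 1
Complete weeks: 21
Remaining days: 1

21


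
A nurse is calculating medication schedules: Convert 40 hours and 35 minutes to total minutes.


Hours: 40
Minutes: 35
Convert hours to minutes: 40 x 60 = 2400
Add remaining minutes: 2400 + 35 = 2435

2435


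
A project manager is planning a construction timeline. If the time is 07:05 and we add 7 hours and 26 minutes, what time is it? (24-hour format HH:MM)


Start time: 07:05
Adding: 7 hours 26 minutes
Minutes: 5 + 26 = 31
Hours: 7 + 7 + 0 = 14
Result: 14:31

14:31


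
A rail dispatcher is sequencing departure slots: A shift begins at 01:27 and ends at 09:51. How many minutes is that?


Start time: 01:27 = 87 minutes from midnight
End time: 09:51 = 591 minutes from midnight
Difference: 591 - 87 = 504 minutes
That is 8 hours and 24 minutes

504


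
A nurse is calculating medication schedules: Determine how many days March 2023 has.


Month: March
Year: 2023
March is a 31-day month
Total: 31 days

31


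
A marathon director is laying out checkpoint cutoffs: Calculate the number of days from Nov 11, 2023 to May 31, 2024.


Start date: 2023-11-11
End date: 2024-05-31
Nov 2023: +20 days
Dec 2023: +31 days
Jan 2024: +31 days
... (4 more months)
Total: 202 days

202


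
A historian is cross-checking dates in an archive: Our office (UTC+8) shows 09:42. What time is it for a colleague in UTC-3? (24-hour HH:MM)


Local time: 09:42 at UTC+8 (offset 8h)
Target zone: UTC-3 (offset -3h)
Difference: -3 - (8) = -11 hours
Calculation: 9 + (-11) = -2
Wraparound: (-2) mod 24 = 22
Result: 22:42

22:42


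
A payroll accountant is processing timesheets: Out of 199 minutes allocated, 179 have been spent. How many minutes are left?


Total budget: 199 minutes
Time used: 179 minutes
Remaining: 199 - 179 = 20 minutes
Percent used: 89.9%
Percent remaining: 10.1%

20


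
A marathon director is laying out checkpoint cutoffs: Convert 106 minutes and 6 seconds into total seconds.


Minutes: 106
Seconds: 6
Convert minutes to seconds: 106 x 60 = 6360
Add remaining seconds: 6360 + 6 = 6366

6366


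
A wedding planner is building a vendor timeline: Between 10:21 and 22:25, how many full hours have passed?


Start: 10:21
End: 22:25
Hour difference: 22 - 10 = 12 hours
Minute difference: 25 - 21 = 4 minutes
Total minutes: 724
Complete hours: 724 / 60 = 12 (remainder 4)

12


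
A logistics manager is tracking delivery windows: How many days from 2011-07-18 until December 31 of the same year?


Start: July 18, 2011
End: December 31, 2011
Days left in July: 13
August: 31
September: 30
October: 31
November: 30
... plus remaining months
Sum of remaining months: 153
Total: 13 + 153 = 166

166


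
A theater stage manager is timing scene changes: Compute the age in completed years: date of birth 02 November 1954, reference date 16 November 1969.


Birth: 1954-11-02
Reference: 1969-11-16
Year difference: 1969 - 1954 = 15
Has birthday (11-02) occurred by 11-16? Yes
Age in full years: 15

15


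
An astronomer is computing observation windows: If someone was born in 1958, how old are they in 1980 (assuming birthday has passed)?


Birth year: 1958
Current year: 1980
Age = current year - birth year
Age = 1980 - 1958 = 22

22


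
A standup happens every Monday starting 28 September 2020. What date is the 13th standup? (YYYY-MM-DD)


First occurrence: 2020-09-28 (occurrence 1)
Each occurrence is 7 days after the previous.
Occurrence 13 is 12 weeks after the first.
12 weeks = 84 days
2020-09-28 + 84 days = 2020-12-21

2020-12-21


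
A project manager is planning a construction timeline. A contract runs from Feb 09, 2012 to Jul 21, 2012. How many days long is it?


Start date: 2012-02-09
End date: 2012-07-21
Feb 2012: +21 days
Mar 2012: +31 days
Apr 2012: +30 days
... (3 more months)
Total: 163 days

163


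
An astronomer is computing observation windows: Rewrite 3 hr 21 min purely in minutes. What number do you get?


Hours: 3
Extra minutes: 21
Minutes per hour: 60
Hours to minutes: 3 x 60 = 180
Total: 180 + 21 = 201

201


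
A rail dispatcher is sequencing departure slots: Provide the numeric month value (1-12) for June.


Calendar month order:
5. May
6. June <--
7. July
June is month number 6

6


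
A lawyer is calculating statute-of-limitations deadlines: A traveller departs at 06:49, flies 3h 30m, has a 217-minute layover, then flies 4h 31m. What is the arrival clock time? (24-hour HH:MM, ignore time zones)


Depart: 06:49
Leg 1: +210 min -> 10:19
Layover: +217 min -> 13:56
Leg 2: +271 min -> 18:27
Total travel: 698 minutes = 11h 38m
Arrival: 18:27

18:27


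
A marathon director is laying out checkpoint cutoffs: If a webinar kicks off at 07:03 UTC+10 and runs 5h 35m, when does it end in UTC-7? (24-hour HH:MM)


Start: 07:03 in UTC+10
Step 1 - add duration:
  minutes: 3 + 35 = 38
  hours: 7 + 5 + 0 = 12
  end in UTC+10: 12:38
Step 2 - convert UTC+10 -> UTC-7:
  offset difference: -7 - (10) = -17 hours
  12 + (-17) = -5 -> mod 24 = 19
Result: 19:38 in UTC-7

19:38


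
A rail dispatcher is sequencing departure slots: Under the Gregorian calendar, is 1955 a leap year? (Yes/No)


Year: 1955
Divisible by 4? 1955 / 4 = 488.75 -> No
Not divisible by 4, so NOT a leap year

No


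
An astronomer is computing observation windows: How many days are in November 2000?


Month: November
Year: 2000
November is a 30-day month
Total: 30 days

30


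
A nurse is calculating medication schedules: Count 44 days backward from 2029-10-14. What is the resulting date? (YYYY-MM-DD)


Start: 2029-10-14
Subtracting 44 days
Days already passed in October: 14
After going back through October: 30 more days to subtract
September 2029 has 30 days, need 30
Result: 2029-08-31

2029-08-31


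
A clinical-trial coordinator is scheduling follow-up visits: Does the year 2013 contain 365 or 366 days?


Year: 2013
Check leap year rules:
Divisible by 4? No
2013 is not a leap year
Days: 365

365


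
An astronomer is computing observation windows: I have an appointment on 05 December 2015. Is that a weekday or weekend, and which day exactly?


Date: 2015-12-05
January 1, 2015 is a Thursday
Day of year: 339
Offset from Jan 1: 338 days
338 mod 7 = 2
Result: Saturday

Saturday


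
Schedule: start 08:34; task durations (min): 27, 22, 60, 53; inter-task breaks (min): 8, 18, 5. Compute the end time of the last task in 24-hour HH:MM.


Start: 08:34 = 514 min from midnight
  after task 1 (27 min): 09:01
  after break (8 min): 09:09
  after task 2 (22 min): 09:31
  after break (18 min): 09:49
  after task 3 (60 min): 10:49
  after break (5 min): 10:54
  after task 4 (53 min): 11:47
Total elapsed: 193 minutes
End time: 11:47

11:47


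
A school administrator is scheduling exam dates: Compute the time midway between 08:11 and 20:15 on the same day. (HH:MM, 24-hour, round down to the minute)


Start time: 08:11 = 491 minutes from midnight
End time: 20:15 = 1215 minutes from midnight
Sum: 491 + 1215 = 1706
Midpoint: 1706 / 2 = 853 minutes
Convert: 853 / 60 = 14 hours, 13 minutes
Result: 14:13

14:13


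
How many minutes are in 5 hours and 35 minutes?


Hours: 5
Minutes: 35
Convert hours to minutes: 5 x 60 = 300
Add remaining minutes: 300 + 35 = 335

335


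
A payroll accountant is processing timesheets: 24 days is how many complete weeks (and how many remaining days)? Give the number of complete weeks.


Total days: 24
Days per week: 7
Division: 24 / 7 = 3 remainder 3
Complete weeks: 3
Remaining days: 3

3


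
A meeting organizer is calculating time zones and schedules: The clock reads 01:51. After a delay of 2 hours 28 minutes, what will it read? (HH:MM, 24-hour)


Start time: 01:51
Adding: 2 hours 28 minutes
Minutes: 51 + 28 = 79
Minute overflow: 79 >= 60, so carry 1 hour, minutes = 19
Hours: 1 + 2 + 1 = 4
Result: 04:19

04:19


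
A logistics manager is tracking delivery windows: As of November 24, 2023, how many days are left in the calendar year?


Start: November 24, 2023
End: December 31, 2023
Days left in November: 6
December: 31
Sum of remaining months: 31
Total: 6 + 31 = 37

37


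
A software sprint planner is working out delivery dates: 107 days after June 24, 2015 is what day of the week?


Start: 2015-06-24 (Wednesday)
Step 1 - find target date: add 107 days
  2015-06-24 + 107 days = 2015-10-09
Step 2 - day of week:
  107 mod 7 = 2
  Wednesday + 2 days -> Friday
Result: Friday (2015-10-09)

Friday


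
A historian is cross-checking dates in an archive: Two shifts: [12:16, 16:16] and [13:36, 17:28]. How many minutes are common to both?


Interval A: [736, 976] minutes from midnight
Interval B: [816, 1048] minutes from midnight
Overlap start = max(736, 816) = 816
Overlap end = min(976, 1048) = 976
Overlap = 976 - 816 = 160 minutes

160


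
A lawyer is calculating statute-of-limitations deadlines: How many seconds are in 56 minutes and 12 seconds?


Minutes: 56
Seconds: 12
Convert minutes to seconds: 56 x 60 = 3360
Add remaining seconds: 3360 + 12 = 3372

3372


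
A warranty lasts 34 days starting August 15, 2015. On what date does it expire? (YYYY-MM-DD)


Start: 2015-08-15
Adding 34 days
Days remaining in August: 16
After August: 18 days still to add
September 2015 has 30 days, need 18
Result: 2015-09-18

2015-09-18


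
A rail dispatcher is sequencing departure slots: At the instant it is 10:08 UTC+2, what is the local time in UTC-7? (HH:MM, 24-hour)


Local time: 10:08 at UTC+2 (offset 2h)
Target zone: UTC-7 (offset -7h)
Difference: -7 - (2) = -9 hours
Calculation: 10 + (-9) = 1
Result: 01:08

01:08


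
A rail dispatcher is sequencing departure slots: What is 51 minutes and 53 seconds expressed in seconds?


Minutes: 51
Extra seconds: 53
Seconds per minute: 60
Minutes to seconds: 51 x 60 = 3060
Total: 3060 + 53 = 3113

3113


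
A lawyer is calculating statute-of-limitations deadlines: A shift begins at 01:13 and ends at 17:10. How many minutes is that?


Start time: 01:13 = 73 minutes from midnight
End time: 17:10 = 1030 minutes from midnight
Difference: 1030 - 73 = 957 minutes
That is 15 hours and 57 minutes

957


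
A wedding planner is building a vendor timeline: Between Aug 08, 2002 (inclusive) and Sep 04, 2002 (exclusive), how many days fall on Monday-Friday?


Start: 2002-08-08 (Thursday)
End (exclusive): 2002-09-04 (Wednesday)
Total calendar days: 27
Full weeks: 27 // 7 = 3 -> 15 weekdays
Remaining 6 days starting on Thursday:
  Thu(w), Fri(w), Sat(-), Sun(-), Mon(w), Tue(w) -> 4 weekdays
Total business days: 15 + 4 = 19

19


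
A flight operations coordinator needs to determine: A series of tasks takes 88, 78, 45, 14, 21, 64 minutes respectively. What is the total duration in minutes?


Durations: 88, 78, 45, 14, 21, 64
Running sum: 88
+ 78 = 166
+ 45 = 211
+ 14 = 225
+ 21 = 246
+ 64 = 310
Total duration: 310 minutes
That is 5 hours and 10 minutes

310


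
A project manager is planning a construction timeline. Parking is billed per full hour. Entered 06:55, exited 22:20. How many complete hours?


Start: 06:55
End: 22:20
Hour difference: 22 - 6 = 16 hours
Minute difference: 20 - 55 = -35 minutes
Total minutes: 925
Complete hours: 925 / 60 = 15 (remainder 25)

15


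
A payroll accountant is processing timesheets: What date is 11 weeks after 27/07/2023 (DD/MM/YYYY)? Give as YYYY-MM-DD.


Start: 2023-07-27
Weeks to add: 11
Convert to days: 11 x 7 = 77 days
Add 77 days to 2023-07-27
Result: 2023-10-12

2023-10-12


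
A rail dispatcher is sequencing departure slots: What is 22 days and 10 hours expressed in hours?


Days: 22
Extra hours: 10
Hours per day: 24
Days to hours: 22 x 24 = 528
Total: 528 + 10 = 538

538


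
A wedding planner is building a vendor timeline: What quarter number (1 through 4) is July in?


Month: July (month 7)
Q1: January-March (months 1-3)
Q2: April-June (months 4-6)
Q3: July-September (months 7-9)
Q4: October-December (months 10-12)
Month 7 falls in Q3

3


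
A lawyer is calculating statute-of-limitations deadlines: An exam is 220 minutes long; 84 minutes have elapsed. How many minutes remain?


Total budget: 220 minutes
Time used: 84 minutes
Remaining: 220 - 84 = 136 minutes
Percent used: 38.2%
Percent remaining: 61.8%

136


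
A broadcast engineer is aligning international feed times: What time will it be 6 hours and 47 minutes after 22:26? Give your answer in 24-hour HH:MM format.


Start time: 22:26
Adding: 6 hours 47 minutes
Minutes: 26 + 47 = 73
Minute overflow: 73 >= 60, so carry 1 hour, minutes = 13
Hours: 22 + 6 + 1 = 29
Hour wraparound: 29 mod 24 = 5
Result: 05:13

05:13


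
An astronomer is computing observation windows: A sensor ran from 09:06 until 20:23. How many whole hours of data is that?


Start: 09:06
End: 20:23
Hour difference: 20 - 9 = 11 hours
Minute difference: 23 - 6 = 17 minutes
Total minutes: 677
Complete hours: 677 / 60 = 11 (remainder 17)

11


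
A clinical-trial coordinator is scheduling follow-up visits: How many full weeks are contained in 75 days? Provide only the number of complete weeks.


Total days: 75
Days per week: 7
Division: 75 / 7 = 10 remainder 5
Complete weeks: 10
Remaining days: 5

10


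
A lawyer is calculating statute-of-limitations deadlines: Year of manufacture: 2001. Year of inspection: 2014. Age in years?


Birth year: 2001
Current year: 2014
Age = current year - birth year
Age = 2014 - 2001 = 13

13


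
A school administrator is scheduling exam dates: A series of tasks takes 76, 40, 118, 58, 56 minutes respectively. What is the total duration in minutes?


Durations: 76, 40, 118, 58, 56
Running sum: 76
+ 40 = 116
+ 118 = 234
+ 58 = 292
+ 56 = 348
Total duration: 348 minutes
That is 5 hours and 48 minutes

348


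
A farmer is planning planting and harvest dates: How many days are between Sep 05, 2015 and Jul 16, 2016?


Start date: 2015-09-05
End date: 2016-07-16
Sep 2015: +26 days
Oct 2015: +31 days
Nov 2015: +30 days
... (8 more months)
Total: 315 days

315


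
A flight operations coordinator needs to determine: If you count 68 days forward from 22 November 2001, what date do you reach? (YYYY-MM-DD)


Start: 2001-11-22
Adding 68 days
Days remaining in November: 8
After November: 60 days still to add
December 2001: 31 days, 29 remaining
January 2002 has 31 days, need 29
Result: 2002-01-29

2002-01-29


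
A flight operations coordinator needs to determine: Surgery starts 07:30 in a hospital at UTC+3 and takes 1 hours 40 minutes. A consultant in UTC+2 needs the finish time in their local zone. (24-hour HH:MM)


Start: 07:30 in UTC+3
Step 1 - add duration:
  minutes: 30 + 40 = 70 (carry 1h)
  hours: 7 + 1 + 1 = 9
  end in UTC+3: 09:10
Step 2 - convert UTC+3 -> UTC+2:
  offset difference: 2 - (3) = -1 hours
  9 + (-1) = 8 -> mod 24 = 8
Result: 08:10 in UTC+2

08:10


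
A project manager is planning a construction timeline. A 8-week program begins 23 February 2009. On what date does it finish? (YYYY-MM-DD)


Start: 2009-02-23
Weeks to add: 8
Convert to days: 8 x 7 = 56 days
Add 56 days to 2009-02-23
Result: 2009-04-20

2009-04-20


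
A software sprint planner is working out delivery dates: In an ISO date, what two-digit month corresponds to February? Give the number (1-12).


Calendar month order:
1. January
2. February <--
3. March
February is month number 2

2


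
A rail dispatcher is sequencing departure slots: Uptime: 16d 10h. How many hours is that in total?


Days: 16
Extra hours: 10
Hours per day: 24
Days to hours: 16 x 24 = 384
Total: 384 + 10 = 394

394


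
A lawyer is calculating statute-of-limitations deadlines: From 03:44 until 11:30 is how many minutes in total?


Start time: 03:44 = 224 minutes from midnight
End time: 11:30 = 690 minutes from midnight
Difference: 690 - 224 = 466 minutes
That is 7 hours and 46 minutes

466


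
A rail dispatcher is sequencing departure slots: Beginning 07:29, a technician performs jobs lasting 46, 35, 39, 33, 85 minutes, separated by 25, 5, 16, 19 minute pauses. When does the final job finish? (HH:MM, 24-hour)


Start: 07:29 = 449 min from midnight
  after task 1 (46 min): 08:15
  after break (25 min): 08:40
  after task 2 (35 min): 09:15
  after break (5 min): 09:20
  after task 3 (39 min): 09:59
  after break (16 min): 10:15
  after task 4 (33 min): 10:48
  after break (19 min): 11:07
  after task 5 (85 min): 12:32
Total elapsed: 303 minutes
End time: 12:32

12:32


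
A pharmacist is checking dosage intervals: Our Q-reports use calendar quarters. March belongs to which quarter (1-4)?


Month: March (month 3)
Q1: January-March (months 1-3)
Q2: April-June (months 4-6)
Q3: July-September (months 7-9)
Q4: October-December (months 10-12)
Month 3 falls in Q1

1


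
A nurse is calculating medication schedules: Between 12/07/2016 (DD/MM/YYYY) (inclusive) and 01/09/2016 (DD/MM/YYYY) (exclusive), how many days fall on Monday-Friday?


Start: 2016-07-12 (Tuesday)
End (exclusive): 2016-09-01 (Thursday)
Total calendar days: 51
Full weeks: 51 // 7 = 7 -> 35 weekdays
Remaining 2 days starting on Tuesday:
  Tue(w), Wed(w) -> 2 weekdays
Total business days: 35 + 2 = 37

37


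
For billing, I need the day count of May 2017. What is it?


Month: May
Year: 2017
May is a 31-day month
Total: 31 days

31


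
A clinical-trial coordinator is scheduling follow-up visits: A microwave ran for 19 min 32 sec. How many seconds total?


Minutes: 19
Extra seconds: 32
Seconds per minute: 60
Minutes to seconds: 19 x 60 = 1140
Total: 1140 + 32 = 1172

1172


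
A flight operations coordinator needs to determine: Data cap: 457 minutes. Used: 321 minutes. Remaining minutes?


Total budget: 457 minutes
Time used: 321 minutes
Remaining: 457 - 321 = 136 minutes
Percent used: 70.2%
Percent remaining: 29.8%

136


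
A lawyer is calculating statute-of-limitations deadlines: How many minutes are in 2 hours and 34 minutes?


Hours: 2
Minutes: 34
Convert hours to minutes: 2 x 60 = 120
Add remaining minutes: 120 + 34 = 154

154


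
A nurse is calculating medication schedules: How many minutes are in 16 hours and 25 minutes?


Hours: 16
Extra minutes: 25
Minutes per hour: 60
Hours to minutes: 16 x 60 = 960
Total: 960 + 25 = 985

985


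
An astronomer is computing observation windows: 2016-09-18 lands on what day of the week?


Date: 2016-09-18
January 1, 2016 is a Friday
Day of year: 262
Offset from Jan 1: 261 days
261 mod 7 = 2
Result: Sunday

Sunday


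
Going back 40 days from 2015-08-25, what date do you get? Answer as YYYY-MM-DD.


Start: 2015-08-25
Subtracting 40 days
Days already passed in August: 25
After going back through August: 15 more days to subtract
July 2015 has 31 days, need 15
Result: 2015-07-16

2015-07-16


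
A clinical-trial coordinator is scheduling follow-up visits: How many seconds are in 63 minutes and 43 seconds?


Minutes: 63
Seconds: 43
Convert minutes to seconds: 63 x 60 = 3780
Add remaining seconds: 3780 + 43 = 3823

3823


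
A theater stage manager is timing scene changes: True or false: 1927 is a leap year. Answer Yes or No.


Year: 1927
Divisible by 4? 1927 / 4 = 481.75 -> No
Not divisible by 4, so NOT a leap year

No


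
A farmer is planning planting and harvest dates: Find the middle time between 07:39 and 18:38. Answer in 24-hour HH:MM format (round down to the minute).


Start time: 07:39 = 459 minutes from midnight
End time: 18:38 = 1118 minutes from midnight
Sum: 459 + 1118 = 1577
Midpoint: 1577 / 2 = 788 minutes
Convert: 788 / 60 = 13 hours, 8 minutes
Result: 13:08

13:08


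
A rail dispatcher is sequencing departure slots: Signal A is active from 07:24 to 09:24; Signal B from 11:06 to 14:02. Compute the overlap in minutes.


Interval A: [444, 564] minutes from midnight
Interval B: [666, 842] minutes from midnight
Overlap start = max(444, 666) = 666
Overlap end = min(564, 842) = 564
End <= start, so the intervals do not overlap: 0 minutes

0


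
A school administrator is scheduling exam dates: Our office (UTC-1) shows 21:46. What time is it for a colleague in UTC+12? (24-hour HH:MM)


Local time: 21:46 at UTC-1 (offset -1h)
Target zone: UTC+12 (offset 12h)
Difference: 12 - (-1) = 13 hours
Calculation: 21 + (13) = 34
Wraparound: (34) mod 24 = 10
Result: 10:46

10:46


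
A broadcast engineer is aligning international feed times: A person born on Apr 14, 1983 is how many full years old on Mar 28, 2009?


Birth: 1983-04-14
Reference: 2009-03-28
Year difference: 2009 - 1983 = 26
Has birthday (04-14) occurred by 03-28? No
Birthday not yet reached this year -> subtract 1
Age in full years: 25

25


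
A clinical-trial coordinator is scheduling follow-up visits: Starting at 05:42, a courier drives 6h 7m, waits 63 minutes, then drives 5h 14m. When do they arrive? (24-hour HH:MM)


Depart: 05:42
Leg 1: +367 min -> 11:49
Layover: +63 min -> 12:52
Leg 2: +314 min -> 18:06
Total travel: 744 minutes = 12h 24m
Arrival: 18:06

18:06


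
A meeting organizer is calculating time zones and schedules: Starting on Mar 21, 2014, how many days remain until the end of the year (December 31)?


Start: March 21, 2014
End: December 31, 2014
Days left in March: 10
April: 30
May: 31
June: 30
July: 31
... plus remaining months
Sum of remaining months: 275
Total: 10 + 275 = 285

285


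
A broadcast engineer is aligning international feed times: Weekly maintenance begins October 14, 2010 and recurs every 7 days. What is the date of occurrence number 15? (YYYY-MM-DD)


First occurrence: 2010-10-14 (occurrence 1)
Each occurrence is 7 days after the previous.
Occurrence 15 is 14 weeks after the first.
14 weeks = 98 days
2010-10-14 + 98 days = 2011-01-20

2011-01-20


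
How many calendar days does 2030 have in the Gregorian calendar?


Year: 2030
Check leap year rules:
Divisible by 4? No
2030 is not a leap year
Days: 365

365


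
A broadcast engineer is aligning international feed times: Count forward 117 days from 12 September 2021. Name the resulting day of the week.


Start: 2021-09-12 (Sunday)
Step 1 - find target date: add 117 days
  2021-09-12 + 117 days = 2022-01-07
Step 2 - day of week:
  117 mod 7 = 5
  Sunday + 5 days -> Friday
Result: Friday (2022-01-07)

Friday


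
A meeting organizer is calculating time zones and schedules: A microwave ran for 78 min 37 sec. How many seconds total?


Minutes: 78
Extra seconds: 37
Seconds per minute: 60
Minutes to seconds: 78 x 60 = 4680
Total: 4680 + 37 = 4717

4717


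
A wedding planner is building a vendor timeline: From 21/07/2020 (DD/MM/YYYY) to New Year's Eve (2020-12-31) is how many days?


Start: July 21, 2020
End: December 31, 2020
Days left in July: 10
August: 31
September: 30
October: 31
November: 30
... plus remaining months
Sum of remaining months: 153
Total: 10 + 153 = 163

163


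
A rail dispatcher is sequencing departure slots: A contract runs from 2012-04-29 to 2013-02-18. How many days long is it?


Start date: 2012-04-29
End date: 2013-02-18
Apr 2012: +2 days
May 2012: +31 days
Jun 2012: +30 days
... (8 more months)
Total: 295 days

295


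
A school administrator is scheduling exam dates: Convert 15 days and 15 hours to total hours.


Days: 15
Extra hours: 15
Hours per day: 24
Days to hours: 15 x 24 = 360
Total: 360 + 15 = 375

375


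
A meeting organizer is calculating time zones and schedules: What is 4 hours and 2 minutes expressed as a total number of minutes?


Hours: 4
Minutes: 2
Convert hours to minutes: 4 x 60 = 240
Add remaining minutes: 240 + 2 = 242

242


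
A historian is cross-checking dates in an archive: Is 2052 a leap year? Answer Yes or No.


Year: 2052
Divisible by 4? 2052 / 4 = 513.0 -> Yes
Divisible by 100? 2052 / 100 = 20.52 -> No
Divisible by 4 but not 100, so it IS a leap year

Yes


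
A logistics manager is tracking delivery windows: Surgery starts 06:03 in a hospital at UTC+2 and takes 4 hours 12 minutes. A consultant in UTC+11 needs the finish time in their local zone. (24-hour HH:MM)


Start: 06:03 in UTC+2
Step 1 - add duration:
  minutes: 3 + 12 = 15
  hours: 6 + 4 + 0 = 10
  end in UTC+2: 10:15
Step 2 - convert UTC+2 -> UTC+11:
  offset difference: 11 - (2) = 9 hours
  10 + (9) = 19 -> mod 24 = 19
Result: 19:15 in UTC+11

19:15


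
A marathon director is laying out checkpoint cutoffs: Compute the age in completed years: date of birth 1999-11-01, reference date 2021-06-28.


Birth: 1999-11-01
Reference: 2021-06-28
Year difference: 2021 - 1999 = 22
Has birthday (11-01) occurred by 06-28? No
Birthday not yet reached this year -> subtract 1
Age in full years: 21

21


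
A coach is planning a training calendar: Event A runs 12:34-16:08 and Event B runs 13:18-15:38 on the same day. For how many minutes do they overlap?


Interval A: [754, 968] minutes from midnight
Interval B: [798, 938] minutes from midnight
Overlap start = max(754, 798) = 798
Overlap end = min(968, 938) = 938
Overlap = 938 - 798 = 140 minutes

140


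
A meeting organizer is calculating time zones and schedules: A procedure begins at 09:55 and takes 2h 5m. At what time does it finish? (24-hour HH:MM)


Start time: 09:55
Adding: 2 hours 5 minutes
Minutes: 55 + 5 = 60
Minute overflow: 60 >= 60, so carry 1 hour, minutes = 0
Hours: 9 + 2 + 1 = 12
Result: 12:00

12:00


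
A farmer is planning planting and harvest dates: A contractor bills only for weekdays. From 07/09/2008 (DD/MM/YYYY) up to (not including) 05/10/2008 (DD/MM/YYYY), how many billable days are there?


Start: 2008-09-07 (Sunday)
End (exclusive): 2008-10-05 (Sunday)
Total calendar days: 28
Full weeks: 28 // 7 = 4 -> 20 weekdays
Remaining 0 days starting on Sunday:
Total business days: 20 + 0 = 20

20


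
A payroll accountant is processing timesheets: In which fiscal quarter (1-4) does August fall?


Month: August (month 8)
Q1: January-March (months 1-3)
Q2: April-June (months 4-6)
Q3: July-September (months 7-9)
Q4: October-December (months 10-12)
Month 8 falls in Q3

3


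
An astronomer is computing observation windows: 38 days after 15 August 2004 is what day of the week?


Start: 2004-08-15 (Sunday)
Step 1 - find target date: add 38 days
  2004-08-15 + 38 days = 2004-09-22
Step 2 - day of week:
  38 mod 7 = 3
  Sunday + 3 days -> Wednesday
Result: Wednesday (2004-09-22)

Wednesday


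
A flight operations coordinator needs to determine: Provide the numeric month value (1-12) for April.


Calendar month order:
3. March
4. April <--
5. May
April is month number 4

4


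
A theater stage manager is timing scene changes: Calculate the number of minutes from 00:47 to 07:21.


Start time: 00:47 = 47 minutes from midnight
End time: 07:21 = 441 minutes from midnight
Difference: 441 - 47 = 394 minutes
That is 6 hours and 34 minutes

394


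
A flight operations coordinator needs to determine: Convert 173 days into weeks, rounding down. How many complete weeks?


Total days: 173
Days per week: 7
Division: 173 / 7 = 24 remainder 5
Complete weeks: 24
Remaining days: 5

24
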